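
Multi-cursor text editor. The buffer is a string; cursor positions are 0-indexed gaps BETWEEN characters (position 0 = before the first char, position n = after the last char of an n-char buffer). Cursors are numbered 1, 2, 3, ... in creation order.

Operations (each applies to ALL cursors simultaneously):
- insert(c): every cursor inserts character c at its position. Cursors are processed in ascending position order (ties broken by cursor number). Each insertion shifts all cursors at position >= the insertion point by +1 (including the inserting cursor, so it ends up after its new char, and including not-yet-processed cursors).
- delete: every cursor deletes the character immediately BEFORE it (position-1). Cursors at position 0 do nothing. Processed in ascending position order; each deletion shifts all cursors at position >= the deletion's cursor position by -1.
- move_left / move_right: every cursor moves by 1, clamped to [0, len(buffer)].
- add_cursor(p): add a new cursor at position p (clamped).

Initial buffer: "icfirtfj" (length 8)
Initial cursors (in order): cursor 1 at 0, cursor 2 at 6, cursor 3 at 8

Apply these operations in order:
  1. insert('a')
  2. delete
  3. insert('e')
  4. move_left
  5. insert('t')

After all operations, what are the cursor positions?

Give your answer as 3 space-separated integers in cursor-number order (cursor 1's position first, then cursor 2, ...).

Answer: 1 9 13

Derivation:
After op 1 (insert('a')): buffer="aicfirtafja" (len 11), cursors c1@1 c2@8 c3@11, authorship 1......2..3
After op 2 (delete): buffer="icfirtfj" (len 8), cursors c1@0 c2@6 c3@8, authorship ........
After op 3 (insert('e')): buffer="eicfirtefje" (len 11), cursors c1@1 c2@8 c3@11, authorship 1......2..3
After op 4 (move_left): buffer="eicfirtefje" (len 11), cursors c1@0 c2@7 c3@10, authorship 1......2..3
After op 5 (insert('t')): buffer="teicfirttefjte" (len 14), cursors c1@1 c2@9 c3@13, authorship 11......22..33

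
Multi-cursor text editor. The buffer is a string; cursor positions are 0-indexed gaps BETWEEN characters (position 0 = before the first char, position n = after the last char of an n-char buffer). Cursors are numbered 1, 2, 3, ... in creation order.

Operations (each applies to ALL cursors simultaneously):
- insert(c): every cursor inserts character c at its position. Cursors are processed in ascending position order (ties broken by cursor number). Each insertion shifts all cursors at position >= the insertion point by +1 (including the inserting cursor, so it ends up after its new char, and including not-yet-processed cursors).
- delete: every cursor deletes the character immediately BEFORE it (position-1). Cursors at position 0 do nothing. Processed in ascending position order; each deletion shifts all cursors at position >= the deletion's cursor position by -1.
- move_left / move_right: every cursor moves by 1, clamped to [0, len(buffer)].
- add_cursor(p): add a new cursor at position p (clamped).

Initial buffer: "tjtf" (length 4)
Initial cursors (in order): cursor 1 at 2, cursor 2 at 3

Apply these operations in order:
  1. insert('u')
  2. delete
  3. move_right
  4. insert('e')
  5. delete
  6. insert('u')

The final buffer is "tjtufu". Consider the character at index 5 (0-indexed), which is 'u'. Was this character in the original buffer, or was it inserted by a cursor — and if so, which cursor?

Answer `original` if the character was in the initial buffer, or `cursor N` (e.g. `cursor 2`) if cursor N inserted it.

Answer: cursor 2

Derivation:
After op 1 (insert('u')): buffer="tjutuf" (len 6), cursors c1@3 c2@5, authorship ..1.2.
After op 2 (delete): buffer="tjtf" (len 4), cursors c1@2 c2@3, authorship ....
After op 3 (move_right): buffer="tjtf" (len 4), cursors c1@3 c2@4, authorship ....
After op 4 (insert('e')): buffer="tjtefe" (len 6), cursors c1@4 c2@6, authorship ...1.2
After op 5 (delete): buffer="tjtf" (len 4), cursors c1@3 c2@4, authorship ....
After op 6 (insert('u')): buffer="tjtufu" (len 6), cursors c1@4 c2@6, authorship ...1.2
Authorship (.=original, N=cursor N): . . . 1 . 2
Index 5: author = 2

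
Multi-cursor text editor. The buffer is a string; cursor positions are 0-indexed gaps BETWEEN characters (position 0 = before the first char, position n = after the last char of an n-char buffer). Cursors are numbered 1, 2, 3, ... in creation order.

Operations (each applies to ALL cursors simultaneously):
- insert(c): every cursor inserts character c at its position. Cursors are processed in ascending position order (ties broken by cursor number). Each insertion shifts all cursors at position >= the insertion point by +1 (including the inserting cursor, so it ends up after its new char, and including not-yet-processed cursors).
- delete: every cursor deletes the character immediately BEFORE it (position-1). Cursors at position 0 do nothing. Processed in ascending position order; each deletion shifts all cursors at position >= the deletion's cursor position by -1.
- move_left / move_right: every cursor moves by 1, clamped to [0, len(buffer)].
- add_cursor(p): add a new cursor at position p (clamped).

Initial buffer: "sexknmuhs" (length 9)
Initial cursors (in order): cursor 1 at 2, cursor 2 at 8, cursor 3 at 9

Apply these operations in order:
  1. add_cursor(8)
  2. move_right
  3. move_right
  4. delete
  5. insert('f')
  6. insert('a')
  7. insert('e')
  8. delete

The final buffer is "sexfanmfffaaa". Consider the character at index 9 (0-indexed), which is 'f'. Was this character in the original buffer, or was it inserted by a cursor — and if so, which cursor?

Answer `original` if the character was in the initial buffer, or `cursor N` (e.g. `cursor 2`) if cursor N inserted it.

Answer: cursor 4

Derivation:
After op 1 (add_cursor(8)): buffer="sexknmuhs" (len 9), cursors c1@2 c2@8 c4@8 c3@9, authorship .........
After op 2 (move_right): buffer="sexknmuhs" (len 9), cursors c1@3 c2@9 c3@9 c4@9, authorship .........
After op 3 (move_right): buffer="sexknmuhs" (len 9), cursors c1@4 c2@9 c3@9 c4@9, authorship .........
After op 4 (delete): buffer="sexnm" (len 5), cursors c1@3 c2@5 c3@5 c4@5, authorship .....
After op 5 (insert('f')): buffer="sexfnmfff" (len 9), cursors c1@4 c2@9 c3@9 c4@9, authorship ...1..234
After op 6 (insert('a')): buffer="sexfanmfffaaa" (len 13), cursors c1@5 c2@13 c3@13 c4@13, authorship ...11..234234
After op 7 (insert('e')): buffer="sexfaenmfffaaaeee" (len 17), cursors c1@6 c2@17 c3@17 c4@17, authorship ...111..234234234
After op 8 (delete): buffer="sexfanmfffaaa" (len 13), cursors c1@5 c2@13 c3@13 c4@13, authorship ...11..234234
Authorship (.=original, N=cursor N): . . . 1 1 . . 2 3 4 2 3 4
Index 9: author = 4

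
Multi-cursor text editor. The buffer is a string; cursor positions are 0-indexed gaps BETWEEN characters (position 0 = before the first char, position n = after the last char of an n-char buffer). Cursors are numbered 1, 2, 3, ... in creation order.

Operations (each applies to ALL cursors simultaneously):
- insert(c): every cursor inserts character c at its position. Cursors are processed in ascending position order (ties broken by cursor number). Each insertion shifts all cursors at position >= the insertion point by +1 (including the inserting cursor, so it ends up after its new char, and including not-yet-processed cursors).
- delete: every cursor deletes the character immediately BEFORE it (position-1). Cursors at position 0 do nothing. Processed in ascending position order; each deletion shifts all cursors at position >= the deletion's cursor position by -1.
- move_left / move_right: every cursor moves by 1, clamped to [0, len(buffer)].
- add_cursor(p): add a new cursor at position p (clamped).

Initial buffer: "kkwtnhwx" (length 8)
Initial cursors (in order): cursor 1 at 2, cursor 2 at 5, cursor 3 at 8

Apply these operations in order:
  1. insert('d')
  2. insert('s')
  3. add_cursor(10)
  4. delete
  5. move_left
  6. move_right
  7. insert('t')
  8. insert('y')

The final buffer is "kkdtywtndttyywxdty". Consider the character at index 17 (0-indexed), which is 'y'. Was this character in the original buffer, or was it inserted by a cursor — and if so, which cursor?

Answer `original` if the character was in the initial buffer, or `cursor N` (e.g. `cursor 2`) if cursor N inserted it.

After op 1 (insert('d')): buffer="kkdwtndhwxd" (len 11), cursors c1@3 c2@7 c3@11, authorship ..1...2...3
After op 2 (insert('s')): buffer="kkdswtndshwxds" (len 14), cursors c1@4 c2@9 c3@14, authorship ..11...22...33
After op 3 (add_cursor(10)): buffer="kkdswtndshwxds" (len 14), cursors c1@4 c2@9 c4@10 c3@14, authorship ..11...22...33
After op 4 (delete): buffer="kkdwtndwxd" (len 10), cursors c1@3 c2@7 c4@7 c3@10, authorship ..1...2..3
After op 5 (move_left): buffer="kkdwtndwxd" (len 10), cursors c1@2 c2@6 c4@6 c3@9, authorship ..1...2..3
After op 6 (move_right): buffer="kkdwtndwxd" (len 10), cursors c1@3 c2@7 c4@7 c3@10, authorship ..1...2..3
After op 7 (insert('t')): buffer="kkdtwtndttwxdt" (len 14), cursors c1@4 c2@10 c4@10 c3@14, authorship ..11...224..33
After op 8 (insert('y')): buffer="kkdtywtndttyywxdty" (len 18), cursors c1@5 c2@13 c4@13 c3@18, authorship ..111...22424..333
Authorship (.=original, N=cursor N): . . 1 1 1 . . . 2 2 4 2 4 . . 3 3 3
Index 17: author = 3

Answer: cursor 3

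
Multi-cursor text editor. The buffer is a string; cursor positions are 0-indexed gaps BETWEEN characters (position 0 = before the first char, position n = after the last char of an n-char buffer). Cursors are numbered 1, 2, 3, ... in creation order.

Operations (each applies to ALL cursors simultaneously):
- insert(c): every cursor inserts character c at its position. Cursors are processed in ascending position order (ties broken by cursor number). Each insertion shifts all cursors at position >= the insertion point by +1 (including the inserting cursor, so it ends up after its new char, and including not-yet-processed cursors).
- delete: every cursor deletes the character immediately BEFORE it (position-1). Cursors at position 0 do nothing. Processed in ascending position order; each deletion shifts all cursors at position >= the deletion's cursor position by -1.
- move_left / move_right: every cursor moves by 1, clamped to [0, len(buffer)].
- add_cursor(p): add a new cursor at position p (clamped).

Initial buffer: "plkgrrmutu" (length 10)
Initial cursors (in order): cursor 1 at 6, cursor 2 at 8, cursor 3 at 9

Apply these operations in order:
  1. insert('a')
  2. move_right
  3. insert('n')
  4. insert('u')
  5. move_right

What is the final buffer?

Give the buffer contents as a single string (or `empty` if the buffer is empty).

Answer: plkgrramnuuatnuaunu

Derivation:
After op 1 (insert('a')): buffer="plkgrramuatau" (len 13), cursors c1@7 c2@10 c3@12, authorship ......1..2.3.
After op 2 (move_right): buffer="plkgrramuatau" (len 13), cursors c1@8 c2@11 c3@13, authorship ......1..2.3.
After op 3 (insert('n')): buffer="plkgrramnuatnaun" (len 16), cursors c1@9 c2@13 c3@16, authorship ......1.1.2.23.3
After op 4 (insert('u')): buffer="plkgrramnuuatnuaunu" (len 19), cursors c1@10 c2@15 c3@19, authorship ......1.11.2.223.33
After op 5 (move_right): buffer="plkgrramnuuatnuaunu" (len 19), cursors c1@11 c2@16 c3@19, authorship ......1.11.2.223.33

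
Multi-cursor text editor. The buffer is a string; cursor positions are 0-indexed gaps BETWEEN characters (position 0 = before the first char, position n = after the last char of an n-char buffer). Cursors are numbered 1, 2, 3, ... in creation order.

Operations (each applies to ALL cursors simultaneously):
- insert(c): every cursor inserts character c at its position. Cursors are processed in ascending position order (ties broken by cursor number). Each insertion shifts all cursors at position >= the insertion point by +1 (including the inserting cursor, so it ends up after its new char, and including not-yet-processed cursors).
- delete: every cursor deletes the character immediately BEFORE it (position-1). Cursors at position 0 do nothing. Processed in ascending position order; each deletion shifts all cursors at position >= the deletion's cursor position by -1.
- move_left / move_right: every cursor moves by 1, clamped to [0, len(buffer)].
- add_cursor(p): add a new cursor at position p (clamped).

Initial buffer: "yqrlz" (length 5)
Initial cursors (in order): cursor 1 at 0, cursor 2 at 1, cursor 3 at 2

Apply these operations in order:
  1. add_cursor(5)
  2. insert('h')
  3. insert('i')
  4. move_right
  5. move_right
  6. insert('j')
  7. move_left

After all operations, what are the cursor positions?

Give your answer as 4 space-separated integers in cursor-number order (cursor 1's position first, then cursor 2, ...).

After op 1 (add_cursor(5)): buffer="yqrlz" (len 5), cursors c1@0 c2@1 c3@2 c4@5, authorship .....
After op 2 (insert('h')): buffer="hyhqhrlzh" (len 9), cursors c1@1 c2@3 c3@5 c4@9, authorship 1.2.3...4
After op 3 (insert('i')): buffer="hiyhiqhirlzhi" (len 13), cursors c1@2 c2@5 c3@8 c4@13, authorship 11.22.33...44
After op 4 (move_right): buffer="hiyhiqhirlzhi" (len 13), cursors c1@3 c2@6 c3@9 c4@13, authorship 11.22.33...44
After op 5 (move_right): buffer="hiyhiqhirlzhi" (len 13), cursors c1@4 c2@7 c3@10 c4@13, authorship 11.22.33...44
After op 6 (insert('j')): buffer="hiyhjiqhjirljzhij" (len 17), cursors c1@5 c2@9 c3@13 c4@17, authorship 11.212.323..3.444
After op 7 (move_left): buffer="hiyhjiqhjirljzhij" (len 17), cursors c1@4 c2@8 c3@12 c4@16, authorship 11.212.323..3.444

Answer: 4 8 12 16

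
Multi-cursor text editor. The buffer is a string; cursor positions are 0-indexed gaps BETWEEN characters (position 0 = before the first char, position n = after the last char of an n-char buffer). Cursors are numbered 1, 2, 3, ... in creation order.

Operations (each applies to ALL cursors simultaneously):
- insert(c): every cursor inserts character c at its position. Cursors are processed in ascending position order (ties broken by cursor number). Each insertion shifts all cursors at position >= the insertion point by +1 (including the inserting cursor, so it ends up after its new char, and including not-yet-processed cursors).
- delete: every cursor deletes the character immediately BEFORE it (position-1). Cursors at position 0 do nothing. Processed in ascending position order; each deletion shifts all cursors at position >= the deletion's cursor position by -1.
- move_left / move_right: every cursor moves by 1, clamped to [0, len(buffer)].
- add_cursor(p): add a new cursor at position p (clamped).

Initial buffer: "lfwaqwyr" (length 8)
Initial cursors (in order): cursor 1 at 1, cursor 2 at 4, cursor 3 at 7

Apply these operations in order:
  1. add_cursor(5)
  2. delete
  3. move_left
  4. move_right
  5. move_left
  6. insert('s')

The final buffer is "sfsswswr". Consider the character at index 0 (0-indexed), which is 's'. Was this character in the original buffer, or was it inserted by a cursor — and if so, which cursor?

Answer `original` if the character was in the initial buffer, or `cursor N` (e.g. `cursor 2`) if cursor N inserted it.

After op 1 (add_cursor(5)): buffer="lfwaqwyr" (len 8), cursors c1@1 c2@4 c4@5 c3@7, authorship ........
After op 2 (delete): buffer="fwwr" (len 4), cursors c1@0 c2@2 c4@2 c3@3, authorship ....
After op 3 (move_left): buffer="fwwr" (len 4), cursors c1@0 c2@1 c4@1 c3@2, authorship ....
After op 4 (move_right): buffer="fwwr" (len 4), cursors c1@1 c2@2 c4@2 c3@3, authorship ....
After op 5 (move_left): buffer="fwwr" (len 4), cursors c1@0 c2@1 c4@1 c3@2, authorship ....
After op 6 (insert('s')): buffer="sfsswswr" (len 8), cursors c1@1 c2@4 c4@4 c3@6, authorship 1.24.3..
Authorship (.=original, N=cursor N): 1 . 2 4 . 3 . .
Index 0: author = 1

Answer: cursor 1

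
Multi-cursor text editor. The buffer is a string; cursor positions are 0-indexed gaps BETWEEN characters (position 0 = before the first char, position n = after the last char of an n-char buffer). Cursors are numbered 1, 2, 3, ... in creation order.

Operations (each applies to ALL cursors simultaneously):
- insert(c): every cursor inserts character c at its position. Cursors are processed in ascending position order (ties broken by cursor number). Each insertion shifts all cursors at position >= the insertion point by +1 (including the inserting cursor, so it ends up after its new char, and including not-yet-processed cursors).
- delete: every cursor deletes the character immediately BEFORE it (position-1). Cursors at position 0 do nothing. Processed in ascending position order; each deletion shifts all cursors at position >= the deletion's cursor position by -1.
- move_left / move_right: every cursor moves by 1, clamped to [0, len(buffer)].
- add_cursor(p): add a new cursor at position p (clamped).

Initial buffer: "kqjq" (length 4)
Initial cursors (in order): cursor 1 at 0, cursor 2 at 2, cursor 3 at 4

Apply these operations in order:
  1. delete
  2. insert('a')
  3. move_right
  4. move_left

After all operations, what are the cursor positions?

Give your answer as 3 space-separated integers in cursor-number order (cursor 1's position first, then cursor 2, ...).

After op 1 (delete): buffer="kj" (len 2), cursors c1@0 c2@1 c3@2, authorship ..
After op 2 (insert('a')): buffer="akaja" (len 5), cursors c1@1 c2@3 c3@5, authorship 1.2.3
After op 3 (move_right): buffer="akaja" (len 5), cursors c1@2 c2@4 c3@5, authorship 1.2.3
After op 4 (move_left): buffer="akaja" (len 5), cursors c1@1 c2@3 c3@4, authorship 1.2.3

Answer: 1 3 4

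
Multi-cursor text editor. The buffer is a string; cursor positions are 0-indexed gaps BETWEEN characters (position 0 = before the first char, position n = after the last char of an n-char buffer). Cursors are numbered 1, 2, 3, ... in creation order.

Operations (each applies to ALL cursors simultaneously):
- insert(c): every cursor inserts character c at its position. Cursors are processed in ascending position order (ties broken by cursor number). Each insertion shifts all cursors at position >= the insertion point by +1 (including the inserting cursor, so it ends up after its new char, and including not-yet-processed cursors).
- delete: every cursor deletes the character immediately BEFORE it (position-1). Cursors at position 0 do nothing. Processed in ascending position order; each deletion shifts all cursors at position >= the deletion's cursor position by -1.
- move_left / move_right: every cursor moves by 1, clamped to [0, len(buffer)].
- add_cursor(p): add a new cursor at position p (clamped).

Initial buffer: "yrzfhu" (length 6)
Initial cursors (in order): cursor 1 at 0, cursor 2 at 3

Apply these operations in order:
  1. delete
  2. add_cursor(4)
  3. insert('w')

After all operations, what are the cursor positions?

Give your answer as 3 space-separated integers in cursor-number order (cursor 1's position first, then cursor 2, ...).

After op 1 (delete): buffer="yrfhu" (len 5), cursors c1@0 c2@2, authorship .....
After op 2 (add_cursor(4)): buffer="yrfhu" (len 5), cursors c1@0 c2@2 c3@4, authorship .....
After op 3 (insert('w')): buffer="wyrwfhwu" (len 8), cursors c1@1 c2@4 c3@7, authorship 1..2..3.

Answer: 1 4 7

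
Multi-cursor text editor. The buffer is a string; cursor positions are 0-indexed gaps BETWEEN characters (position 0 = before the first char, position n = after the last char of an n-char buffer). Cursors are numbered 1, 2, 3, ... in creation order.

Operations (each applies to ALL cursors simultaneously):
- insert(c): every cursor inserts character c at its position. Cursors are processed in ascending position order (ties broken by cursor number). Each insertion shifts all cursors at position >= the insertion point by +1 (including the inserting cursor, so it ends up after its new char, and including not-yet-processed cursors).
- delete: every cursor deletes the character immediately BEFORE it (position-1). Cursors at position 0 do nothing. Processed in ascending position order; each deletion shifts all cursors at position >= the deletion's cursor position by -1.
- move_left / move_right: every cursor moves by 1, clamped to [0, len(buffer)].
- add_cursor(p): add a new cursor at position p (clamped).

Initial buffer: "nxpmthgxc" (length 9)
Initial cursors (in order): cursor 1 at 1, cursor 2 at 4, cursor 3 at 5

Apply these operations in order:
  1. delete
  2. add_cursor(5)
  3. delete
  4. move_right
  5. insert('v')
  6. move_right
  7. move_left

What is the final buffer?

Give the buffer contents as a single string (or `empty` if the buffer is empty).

After op 1 (delete): buffer="xphgxc" (len 6), cursors c1@0 c2@2 c3@2, authorship ......
After op 2 (add_cursor(5)): buffer="xphgxc" (len 6), cursors c1@0 c2@2 c3@2 c4@5, authorship ......
After op 3 (delete): buffer="hgc" (len 3), cursors c1@0 c2@0 c3@0 c4@2, authorship ...
After op 4 (move_right): buffer="hgc" (len 3), cursors c1@1 c2@1 c3@1 c4@3, authorship ...
After op 5 (insert('v')): buffer="hvvvgcv" (len 7), cursors c1@4 c2@4 c3@4 c4@7, authorship .123..4
After op 6 (move_right): buffer="hvvvgcv" (len 7), cursors c1@5 c2@5 c3@5 c4@7, authorship .123..4
After op 7 (move_left): buffer="hvvvgcv" (len 7), cursors c1@4 c2@4 c3@4 c4@6, authorship .123..4

Answer: hvvvgcv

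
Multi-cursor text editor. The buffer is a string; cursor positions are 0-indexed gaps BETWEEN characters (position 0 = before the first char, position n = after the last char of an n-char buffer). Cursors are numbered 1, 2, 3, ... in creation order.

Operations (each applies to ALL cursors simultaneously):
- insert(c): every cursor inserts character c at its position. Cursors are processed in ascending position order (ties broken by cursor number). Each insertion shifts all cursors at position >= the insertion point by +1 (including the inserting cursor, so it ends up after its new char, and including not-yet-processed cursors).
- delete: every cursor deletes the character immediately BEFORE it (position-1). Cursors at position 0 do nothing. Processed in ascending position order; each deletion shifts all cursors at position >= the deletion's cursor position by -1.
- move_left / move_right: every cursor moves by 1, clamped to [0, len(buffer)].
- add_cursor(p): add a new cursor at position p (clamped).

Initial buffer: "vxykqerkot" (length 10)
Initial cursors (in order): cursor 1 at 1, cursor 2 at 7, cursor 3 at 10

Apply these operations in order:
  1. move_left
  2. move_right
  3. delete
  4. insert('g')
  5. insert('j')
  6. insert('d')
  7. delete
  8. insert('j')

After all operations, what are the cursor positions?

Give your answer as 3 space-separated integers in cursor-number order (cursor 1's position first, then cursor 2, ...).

After op 1 (move_left): buffer="vxykqerkot" (len 10), cursors c1@0 c2@6 c3@9, authorship ..........
After op 2 (move_right): buffer="vxykqerkot" (len 10), cursors c1@1 c2@7 c3@10, authorship ..........
After op 3 (delete): buffer="xykqeko" (len 7), cursors c1@0 c2@5 c3@7, authorship .......
After op 4 (insert('g')): buffer="gxykqegkog" (len 10), cursors c1@1 c2@7 c3@10, authorship 1.....2..3
After op 5 (insert('j')): buffer="gjxykqegjkogj" (len 13), cursors c1@2 c2@9 c3@13, authorship 11.....22..33
After op 6 (insert('d')): buffer="gjdxykqegjdkogjd" (len 16), cursors c1@3 c2@11 c3@16, authorship 111.....222..333
After op 7 (delete): buffer="gjxykqegjkogj" (len 13), cursors c1@2 c2@9 c3@13, authorship 11.....22..33
After op 8 (insert('j')): buffer="gjjxykqegjjkogjj" (len 16), cursors c1@3 c2@11 c3@16, authorship 111.....222..333

Answer: 3 11 16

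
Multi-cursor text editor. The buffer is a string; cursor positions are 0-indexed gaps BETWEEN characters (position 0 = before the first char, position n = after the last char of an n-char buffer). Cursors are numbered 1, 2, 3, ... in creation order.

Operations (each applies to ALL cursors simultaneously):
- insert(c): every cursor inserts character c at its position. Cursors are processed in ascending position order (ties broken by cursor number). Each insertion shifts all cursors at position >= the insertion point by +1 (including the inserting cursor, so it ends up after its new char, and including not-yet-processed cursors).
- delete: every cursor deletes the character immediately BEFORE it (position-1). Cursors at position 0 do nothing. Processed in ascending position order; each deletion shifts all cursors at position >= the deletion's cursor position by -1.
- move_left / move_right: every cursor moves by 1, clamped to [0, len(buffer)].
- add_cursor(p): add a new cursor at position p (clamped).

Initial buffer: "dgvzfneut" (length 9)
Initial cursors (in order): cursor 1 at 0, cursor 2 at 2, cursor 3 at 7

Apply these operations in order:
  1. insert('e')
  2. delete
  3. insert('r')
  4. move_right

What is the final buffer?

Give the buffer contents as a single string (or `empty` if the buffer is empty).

Answer: rdgrvzfnerut

Derivation:
After op 1 (insert('e')): buffer="edgevzfneeut" (len 12), cursors c1@1 c2@4 c3@10, authorship 1..2.....3..
After op 2 (delete): buffer="dgvzfneut" (len 9), cursors c1@0 c2@2 c3@7, authorship .........
After op 3 (insert('r')): buffer="rdgrvzfnerut" (len 12), cursors c1@1 c2@4 c3@10, authorship 1..2.....3..
After op 4 (move_right): buffer="rdgrvzfnerut" (len 12), cursors c1@2 c2@5 c3@11, authorship 1..2.....3..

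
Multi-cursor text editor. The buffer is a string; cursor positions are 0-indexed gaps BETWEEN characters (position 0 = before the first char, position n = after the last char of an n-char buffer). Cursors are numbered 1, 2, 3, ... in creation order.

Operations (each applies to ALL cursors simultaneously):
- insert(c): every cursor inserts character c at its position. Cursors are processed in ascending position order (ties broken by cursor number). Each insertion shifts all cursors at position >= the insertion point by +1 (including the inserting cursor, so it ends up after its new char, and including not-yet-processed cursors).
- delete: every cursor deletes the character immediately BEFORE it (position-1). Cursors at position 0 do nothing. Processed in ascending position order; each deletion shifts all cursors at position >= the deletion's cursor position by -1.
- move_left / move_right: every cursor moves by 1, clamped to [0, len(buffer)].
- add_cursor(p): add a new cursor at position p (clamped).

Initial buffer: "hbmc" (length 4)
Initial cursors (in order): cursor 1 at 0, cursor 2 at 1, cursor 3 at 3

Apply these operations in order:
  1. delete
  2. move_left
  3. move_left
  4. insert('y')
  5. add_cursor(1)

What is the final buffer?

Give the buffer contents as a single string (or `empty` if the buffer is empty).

After op 1 (delete): buffer="bc" (len 2), cursors c1@0 c2@0 c3@1, authorship ..
After op 2 (move_left): buffer="bc" (len 2), cursors c1@0 c2@0 c3@0, authorship ..
After op 3 (move_left): buffer="bc" (len 2), cursors c1@0 c2@0 c3@0, authorship ..
After op 4 (insert('y')): buffer="yyybc" (len 5), cursors c1@3 c2@3 c3@3, authorship 123..
After op 5 (add_cursor(1)): buffer="yyybc" (len 5), cursors c4@1 c1@3 c2@3 c3@3, authorship 123..

Answer: yyybc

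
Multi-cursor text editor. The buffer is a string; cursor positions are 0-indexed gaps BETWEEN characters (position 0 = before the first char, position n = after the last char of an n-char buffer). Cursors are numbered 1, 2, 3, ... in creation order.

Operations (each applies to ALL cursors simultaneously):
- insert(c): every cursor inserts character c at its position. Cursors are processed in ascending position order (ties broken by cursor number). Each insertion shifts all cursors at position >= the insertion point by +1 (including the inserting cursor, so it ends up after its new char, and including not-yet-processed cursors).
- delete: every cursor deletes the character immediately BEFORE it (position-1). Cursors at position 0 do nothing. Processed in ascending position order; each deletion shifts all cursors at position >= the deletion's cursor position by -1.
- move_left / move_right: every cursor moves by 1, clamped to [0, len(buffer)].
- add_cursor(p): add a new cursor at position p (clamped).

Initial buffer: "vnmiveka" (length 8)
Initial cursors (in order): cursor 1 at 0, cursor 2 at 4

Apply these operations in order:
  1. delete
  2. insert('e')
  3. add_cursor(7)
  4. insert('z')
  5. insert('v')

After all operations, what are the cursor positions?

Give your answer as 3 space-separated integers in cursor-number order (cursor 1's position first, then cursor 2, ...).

After op 1 (delete): buffer="vnmveka" (len 7), cursors c1@0 c2@3, authorship .......
After op 2 (insert('e')): buffer="evnmeveka" (len 9), cursors c1@1 c2@5, authorship 1...2....
After op 3 (add_cursor(7)): buffer="evnmeveka" (len 9), cursors c1@1 c2@5 c3@7, authorship 1...2....
After op 4 (insert('z')): buffer="ezvnmezvezka" (len 12), cursors c1@2 c2@7 c3@10, authorship 11...22..3..
After op 5 (insert('v')): buffer="ezvvnmezvvezvka" (len 15), cursors c1@3 c2@9 c3@13, authorship 111...222..33..

Answer: 3 9 13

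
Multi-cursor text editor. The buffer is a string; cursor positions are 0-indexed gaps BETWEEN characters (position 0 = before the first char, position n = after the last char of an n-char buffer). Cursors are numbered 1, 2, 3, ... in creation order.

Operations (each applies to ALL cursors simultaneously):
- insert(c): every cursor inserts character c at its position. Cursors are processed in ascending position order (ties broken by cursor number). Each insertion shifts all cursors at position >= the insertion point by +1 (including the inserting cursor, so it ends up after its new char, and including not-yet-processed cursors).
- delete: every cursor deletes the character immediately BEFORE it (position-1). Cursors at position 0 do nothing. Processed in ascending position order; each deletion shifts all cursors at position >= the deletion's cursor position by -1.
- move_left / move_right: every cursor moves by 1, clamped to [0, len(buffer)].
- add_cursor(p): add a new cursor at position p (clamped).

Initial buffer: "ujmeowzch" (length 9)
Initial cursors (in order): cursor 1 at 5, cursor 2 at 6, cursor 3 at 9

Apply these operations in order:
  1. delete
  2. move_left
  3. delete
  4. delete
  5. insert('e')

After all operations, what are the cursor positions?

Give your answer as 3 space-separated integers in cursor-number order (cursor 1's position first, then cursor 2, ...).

Answer: 3 3 3

Derivation:
After op 1 (delete): buffer="ujmezc" (len 6), cursors c1@4 c2@4 c3@6, authorship ......
After op 2 (move_left): buffer="ujmezc" (len 6), cursors c1@3 c2@3 c3@5, authorship ......
After op 3 (delete): buffer="uec" (len 3), cursors c1@1 c2@1 c3@2, authorship ...
After op 4 (delete): buffer="c" (len 1), cursors c1@0 c2@0 c3@0, authorship .
After op 5 (insert('e')): buffer="eeec" (len 4), cursors c1@3 c2@3 c3@3, authorship 123.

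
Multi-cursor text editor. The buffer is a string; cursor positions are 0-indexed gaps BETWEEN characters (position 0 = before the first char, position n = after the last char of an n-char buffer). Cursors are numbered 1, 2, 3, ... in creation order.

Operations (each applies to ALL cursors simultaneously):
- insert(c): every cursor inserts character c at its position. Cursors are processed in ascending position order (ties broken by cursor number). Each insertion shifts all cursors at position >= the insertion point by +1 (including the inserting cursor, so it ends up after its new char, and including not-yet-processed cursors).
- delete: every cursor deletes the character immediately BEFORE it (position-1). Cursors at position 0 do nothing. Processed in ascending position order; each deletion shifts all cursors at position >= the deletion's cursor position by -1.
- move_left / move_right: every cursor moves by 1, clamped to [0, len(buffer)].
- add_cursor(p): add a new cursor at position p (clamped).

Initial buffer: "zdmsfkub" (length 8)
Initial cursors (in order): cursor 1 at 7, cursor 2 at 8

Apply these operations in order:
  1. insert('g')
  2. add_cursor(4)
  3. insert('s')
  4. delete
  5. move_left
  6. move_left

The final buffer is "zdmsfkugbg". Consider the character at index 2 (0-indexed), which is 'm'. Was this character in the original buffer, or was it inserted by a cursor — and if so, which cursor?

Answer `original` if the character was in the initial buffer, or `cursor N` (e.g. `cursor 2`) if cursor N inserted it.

Answer: original

Derivation:
After op 1 (insert('g')): buffer="zdmsfkugbg" (len 10), cursors c1@8 c2@10, authorship .......1.2
After op 2 (add_cursor(4)): buffer="zdmsfkugbg" (len 10), cursors c3@4 c1@8 c2@10, authorship .......1.2
After op 3 (insert('s')): buffer="zdmssfkugsbgs" (len 13), cursors c3@5 c1@10 c2@13, authorship ....3...11.22
After op 4 (delete): buffer="zdmsfkugbg" (len 10), cursors c3@4 c1@8 c2@10, authorship .......1.2
After op 5 (move_left): buffer="zdmsfkugbg" (len 10), cursors c3@3 c1@7 c2@9, authorship .......1.2
After op 6 (move_left): buffer="zdmsfkugbg" (len 10), cursors c3@2 c1@6 c2@8, authorship .......1.2
Authorship (.=original, N=cursor N): . . . . . . . 1 . 2
Index 2: author = original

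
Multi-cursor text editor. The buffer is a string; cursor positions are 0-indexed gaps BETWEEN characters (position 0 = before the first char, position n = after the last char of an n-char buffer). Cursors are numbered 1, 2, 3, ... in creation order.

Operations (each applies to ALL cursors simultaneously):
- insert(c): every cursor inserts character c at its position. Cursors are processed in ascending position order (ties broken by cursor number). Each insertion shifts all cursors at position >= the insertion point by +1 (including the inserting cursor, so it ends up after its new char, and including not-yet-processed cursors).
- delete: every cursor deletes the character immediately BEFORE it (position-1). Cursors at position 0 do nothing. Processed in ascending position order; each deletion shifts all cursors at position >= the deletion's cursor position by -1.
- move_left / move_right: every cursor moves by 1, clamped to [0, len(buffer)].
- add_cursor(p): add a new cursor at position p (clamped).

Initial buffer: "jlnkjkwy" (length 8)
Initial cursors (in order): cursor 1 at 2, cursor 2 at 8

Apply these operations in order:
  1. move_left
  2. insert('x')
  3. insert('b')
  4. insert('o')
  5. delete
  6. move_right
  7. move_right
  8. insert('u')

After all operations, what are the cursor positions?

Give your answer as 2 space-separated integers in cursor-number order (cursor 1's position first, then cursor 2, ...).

Answer: 6 14

Derivation:
After op 1 (move_left): buffer="jlnkjkwy" (len 8), cursors c1@1 c2@7, authorship ........
After op 2 (insert('x')): buffer="jxlnkjkwxy" (len 10), cursors c1@2 c2@9, authorship .1......2.
After op 3 (insert('b')): buffer="jxblnkjkwxby" (len 12), cursors c1@3 c2@11, authorship .11......22.
After op 4 (insert('o')): buffer="jxbolnkjkwxboy" (len 14), cursors c1@4 c2@13, authorship .111......222.
After op 5 (delete): buffer="jxblnkjkwxby" (len 12), cursors c1@3 c2@11, authorship .11......22.
After op 6 (move_right): buffer="jxblnkjkwxby" (len 12), cursors c1@4 c2@12, authorship .11......22.
After op 7 (move_right): buffer="jxblnkjkwxby" (len 12), cursors c1@5 c2@12, authorship .11......22.
After op 8 (insert('u')): buffer="jxblnukjkwxbyu" (len 14), cursors c1@6 c2@14, authorship .11..1....22.2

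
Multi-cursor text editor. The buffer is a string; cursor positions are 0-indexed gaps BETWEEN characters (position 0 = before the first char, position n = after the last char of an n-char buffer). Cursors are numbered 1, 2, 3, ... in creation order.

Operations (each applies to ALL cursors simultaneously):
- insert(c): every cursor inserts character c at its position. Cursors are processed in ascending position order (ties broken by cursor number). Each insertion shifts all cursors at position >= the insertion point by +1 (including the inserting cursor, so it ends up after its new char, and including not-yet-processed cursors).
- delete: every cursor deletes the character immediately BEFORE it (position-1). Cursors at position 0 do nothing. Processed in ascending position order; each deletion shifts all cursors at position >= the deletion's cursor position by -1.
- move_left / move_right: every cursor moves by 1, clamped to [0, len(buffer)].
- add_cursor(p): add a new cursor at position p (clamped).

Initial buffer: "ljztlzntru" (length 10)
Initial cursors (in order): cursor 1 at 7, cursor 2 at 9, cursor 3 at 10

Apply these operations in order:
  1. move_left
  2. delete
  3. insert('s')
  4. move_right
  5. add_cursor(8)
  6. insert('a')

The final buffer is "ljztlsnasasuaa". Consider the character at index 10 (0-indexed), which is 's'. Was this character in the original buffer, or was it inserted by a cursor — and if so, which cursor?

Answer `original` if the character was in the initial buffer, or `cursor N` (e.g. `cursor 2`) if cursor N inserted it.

Answer: cursor 3

Derivation:
After op 1 (move_left): buffer="ljztlzntru" (len 10), cursors c1@6 c2@8 c3@9, authorship ..........
After op 2 (delete): buffer="ljztlnu" (len 7), cursors c1@5 c2@6 c3@6, authorship .......
After op 3 (insert('s')): buffer="ljztlsnssu" (len 10), cursors c1@6 c2@9 c3@9, authorship .....1.23.
After op 4 (move_right): buffer="ljztlsnssu" (len 10), cursors c1@7 c2@10 c3@10, authorship .....1.23.
After op 5 (add_cursor(8)): buffer="ljztlsnssu" (len 10), cursors c1@7 c4@8 c2@10 c3@10, authorship .....1.23.
After op 6 (insert('a')): buffer="ljztlsnasasuaa" (len 14), cursors c1@8 c4@10 c2@14 c3@14, authorship .....1.1243.23
Authorship (.=original, N=cursor N): . . . . . 1 . 1 2 4 3 . 2 3
Index 10: author = 3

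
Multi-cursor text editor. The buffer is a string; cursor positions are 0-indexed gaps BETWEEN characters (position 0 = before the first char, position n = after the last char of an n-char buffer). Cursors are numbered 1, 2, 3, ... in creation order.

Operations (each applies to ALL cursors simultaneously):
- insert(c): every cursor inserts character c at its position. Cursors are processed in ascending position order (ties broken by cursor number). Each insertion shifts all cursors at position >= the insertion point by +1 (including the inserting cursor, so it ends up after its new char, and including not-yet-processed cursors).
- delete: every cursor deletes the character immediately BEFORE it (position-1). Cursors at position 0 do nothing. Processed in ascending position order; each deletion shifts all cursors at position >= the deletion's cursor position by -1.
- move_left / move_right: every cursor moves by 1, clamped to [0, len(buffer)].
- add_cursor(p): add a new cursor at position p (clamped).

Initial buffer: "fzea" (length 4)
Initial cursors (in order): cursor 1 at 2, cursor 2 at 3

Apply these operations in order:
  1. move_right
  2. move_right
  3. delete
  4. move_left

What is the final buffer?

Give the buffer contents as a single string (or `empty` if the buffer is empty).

After op 1 (move_right): buffer="fzea" (len 4), cursors c1@3 c2@4, authorship ....
After op 2 (move_right): buffer="fzea" (len 4), cursors c1@4 c2@4, authorship ....
After op 3 (delete): buffer="fz" (len 2), cursors c1@2 c2@2, authorship ..
After op 4 (move_left): buffer="fz" (len 2), cursors c1@1 c2@1, authorship ..

Answer: fz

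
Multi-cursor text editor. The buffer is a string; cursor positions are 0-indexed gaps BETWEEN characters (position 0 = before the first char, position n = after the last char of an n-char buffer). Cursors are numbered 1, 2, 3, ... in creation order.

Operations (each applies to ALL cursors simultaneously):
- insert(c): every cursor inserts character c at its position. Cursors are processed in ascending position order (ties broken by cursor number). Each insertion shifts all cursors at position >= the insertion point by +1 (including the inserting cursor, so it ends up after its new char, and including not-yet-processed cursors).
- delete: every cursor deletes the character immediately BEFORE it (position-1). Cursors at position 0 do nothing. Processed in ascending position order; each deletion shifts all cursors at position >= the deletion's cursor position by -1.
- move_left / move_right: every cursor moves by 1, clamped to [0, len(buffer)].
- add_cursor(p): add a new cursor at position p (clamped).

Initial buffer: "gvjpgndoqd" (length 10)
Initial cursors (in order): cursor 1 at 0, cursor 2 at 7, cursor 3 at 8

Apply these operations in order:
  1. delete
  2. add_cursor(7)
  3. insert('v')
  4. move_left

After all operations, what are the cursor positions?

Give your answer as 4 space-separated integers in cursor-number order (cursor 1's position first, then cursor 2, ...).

After op 1 (delete): buffer="gvjpgnqd" (len 8), cursors c1@0 c2@6 c3@6, authorship ........
After op 2 (add_cursor(7)): buffer="gvjpgnqd" (len 8), cursors c1@0 c2@6 c3@6 c4@7, authorship ........
After op 3 (insert('v')): buffer="vgvjpgnvvqvd" (len 12), cursors c1@1 c2@9 c3@9 c4@11, authorship 1......23.4.
After op 4 (move_left): buffer="vgvjpgnvvqvd" (len 12), cursors c1@0 c2@8 c3@8 c4@10, authorship 1......23.4.

Answer: 0 8 8 10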